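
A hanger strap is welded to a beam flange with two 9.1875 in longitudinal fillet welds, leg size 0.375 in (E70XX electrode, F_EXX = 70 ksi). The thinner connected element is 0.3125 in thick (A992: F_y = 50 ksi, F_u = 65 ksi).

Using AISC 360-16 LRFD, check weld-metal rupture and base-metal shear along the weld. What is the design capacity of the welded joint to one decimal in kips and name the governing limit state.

Weld metal: throat = 0.707×0.375 = 0.26513 in, L = 2×9.1875 = 18.375 in. φR_n = 0.75 × 0.6 × 70 × 0.26513 × 18.375 = 153.5 kips.
Base metal shear (0.3125 in plate): yield φR_n = 1.0×0.6×50×0.3125×18.375 = 172.3 kips; rupture φR_n = 0.75×0.6×65×0.3125×18.375 = 168.0 kips; take 168.0 kips (rupture).
Governing: min(153.5, 168.0) = 153.5 kips → weld metal.

153.5 kips (weld metal governs)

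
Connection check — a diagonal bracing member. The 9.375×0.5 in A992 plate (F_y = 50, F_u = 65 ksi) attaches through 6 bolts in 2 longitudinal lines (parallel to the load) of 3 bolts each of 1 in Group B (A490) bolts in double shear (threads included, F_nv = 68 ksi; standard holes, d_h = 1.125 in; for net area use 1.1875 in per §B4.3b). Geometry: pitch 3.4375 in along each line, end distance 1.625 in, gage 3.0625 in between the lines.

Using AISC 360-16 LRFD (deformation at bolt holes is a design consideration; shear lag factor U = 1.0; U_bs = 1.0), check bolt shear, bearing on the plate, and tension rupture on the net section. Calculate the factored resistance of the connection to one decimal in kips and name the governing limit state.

Bolt shear: A_b = π(1)²/4 = 0.7854 in². φR_n = 0.75 × 68 × 0.7854 × 6 × 2 = 480.7 kips.
Bearing (0.5 in plate, F_u = 65 ksi): end bolts L_c = 1.625 − 1.125/2 = 1.0625, R_n = min(1.2×1.0625×0.5×65, 2.4×1×0.5×65) = 41.438 kips/bolt; interior L_c = 3.4375 − 1.125 = 2.3125, R_n = 78 kips/bolt. φR_n = 0.75 × (2×41.438 + 4×78) = 296.2 kips.
Tension rupture (net): A_n = (9.375 − 2×1.1875)×0.5 = 3.5 in² (U = 1.0, A_e = A_n). φR_n = 0.75 × 65 × 3.5 = 170.6 kips.
Governing: min(480.7, 296.2, 170.6) = 170.6 kips → net-section rupture.

170.6 kips (net-section rupture governs)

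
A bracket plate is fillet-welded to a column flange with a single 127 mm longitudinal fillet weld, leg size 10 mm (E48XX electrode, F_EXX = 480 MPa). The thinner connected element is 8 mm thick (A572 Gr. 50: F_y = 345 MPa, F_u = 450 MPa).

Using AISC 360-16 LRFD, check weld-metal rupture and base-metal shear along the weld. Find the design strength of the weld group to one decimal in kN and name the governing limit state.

Weld metal: throat = 0.707×10 = 7.07 mm, L = 127 mm. φR_n = 0.75 × 0.6 × 480 × 7.07 × 127 = 193.9 kN.
Base metal shear (8 mm plate): yield φR_n = 1.0×0.6×345×8×127 = 210.3 kN; rupture φR_n = 0.75×0.6×450×8×127 = 205.7 kN; take 205.7 kN (rupture).
Governing: min(193.9, 205.7) = 193.9 kN → weld metal.

193.9 kN (weld metal governs)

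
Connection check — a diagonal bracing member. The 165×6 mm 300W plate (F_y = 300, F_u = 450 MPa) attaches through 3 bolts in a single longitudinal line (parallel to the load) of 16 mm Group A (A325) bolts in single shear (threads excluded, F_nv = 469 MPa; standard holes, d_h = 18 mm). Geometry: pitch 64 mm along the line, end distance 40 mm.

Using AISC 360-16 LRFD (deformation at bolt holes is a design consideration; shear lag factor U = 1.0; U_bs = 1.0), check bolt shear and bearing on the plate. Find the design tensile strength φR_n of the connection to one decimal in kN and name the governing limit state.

212.2 kN (bolt shear governs)

Bolt shear: A_b = π(16)²/4 = 201.06 mm². φR_n = 0.75 × 469 × 201.06 × 3 × 1 = 212.2 kN.
Bearing (6 mm plate, F_u = 450 MPa): end bolts L_c = 40 − 18/2 = 31, R_n = min(1.2×31×6×450, 2.4×16×6×450) = 100.44 kN/bolt; interior L_c = 64 − 18 = 46, R_n = 103.68 kN/bolt. φR_n = 0.75 × (1×100.44 + 2×103.68) = 230.9 kN.
Governing: min(212.2, 230.9) = 212.2 kN → bolt shear.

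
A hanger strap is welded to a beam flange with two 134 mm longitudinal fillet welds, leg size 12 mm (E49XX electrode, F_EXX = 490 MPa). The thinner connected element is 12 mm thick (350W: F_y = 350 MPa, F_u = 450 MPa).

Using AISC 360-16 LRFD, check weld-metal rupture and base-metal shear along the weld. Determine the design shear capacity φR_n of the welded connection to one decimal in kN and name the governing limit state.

Weld metal: throat = 0.707×12 = 8.484 mm, L = 2×134 = 268 mm. φR_n = 0.75 × 0.6 × 490 × 8.484 × 268 = 501.4 kN.
Base metal shear (12 mm plate): yield φR_n = 1.0×0.6×350×12×268 = 675.4 kN; rupture φR_n = 0.75×0.6×450×12×268 = 651.2 kN; take 651.2 kN (rupture).
Governing: min(501.4, 651.2) = 501.4 kN → weld metal.

501.4 kN (weld metal governs)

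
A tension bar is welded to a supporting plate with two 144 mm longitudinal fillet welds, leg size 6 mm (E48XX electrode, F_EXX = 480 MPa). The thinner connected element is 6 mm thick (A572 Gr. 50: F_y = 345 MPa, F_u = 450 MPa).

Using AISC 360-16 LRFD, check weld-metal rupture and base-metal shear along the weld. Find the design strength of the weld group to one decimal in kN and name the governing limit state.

263.9 kN (weld metal governs)

Weld metal: throat = 0.707×6 = 4.242 mm, L = 2×144 = 288 mm. φR_n = 0.75 × 0.6 × 480 × 4.242 × 288 = 263.9 kN.
Base metal shear (6 mm plate): yield φR_n = 1.0×0.6×345×6×288 = 357.7 kN; rupture φR_n = 0.75×0.6×450×6×288 = 349.9 kN; take 349.9 kN (rupture).
Governing: min(263.9, 349.9) = 263.9 kN → weld metal.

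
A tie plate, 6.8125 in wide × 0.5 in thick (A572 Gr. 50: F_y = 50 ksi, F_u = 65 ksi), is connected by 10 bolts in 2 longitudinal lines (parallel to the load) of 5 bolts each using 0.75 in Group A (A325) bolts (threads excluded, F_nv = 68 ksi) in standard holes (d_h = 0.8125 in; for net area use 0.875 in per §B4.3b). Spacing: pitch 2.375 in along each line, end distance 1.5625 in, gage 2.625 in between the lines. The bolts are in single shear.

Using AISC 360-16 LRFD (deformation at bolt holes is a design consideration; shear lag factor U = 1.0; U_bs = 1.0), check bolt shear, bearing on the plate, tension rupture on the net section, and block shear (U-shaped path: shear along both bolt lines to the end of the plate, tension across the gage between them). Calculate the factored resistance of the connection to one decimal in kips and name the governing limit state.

123.4 kips (net-section rupture governs)

Bolt shear: A_b = π(0.75)²/4 = 0.44179 in². φR_n = 0.75 × 68 × 0.44179 × 10 × 1 = 225.3 kips.
Bearing (0.5 in plate, F_u = 65 ksi): end bolts L_c = 1.5625 − 0.8125/2 = 1.15625, R_n = min(1.2×1.15625×0.5×65, 2.4×0.75×0.5×65) = 45.094 kips/bolt; interior L_c = 2.375 − 0.8125 = 1.5625, R_n = 58.5 kips/bolt. φR_n = 0.75 × (2×45.094 + 8×58.5) = 418.6 kips.
Tension rupture (net): A_n = (6.8125 − 2×0.875)×0.5 = 2.5313 in² (U = 1.0, A_e = A_n). φR_n = 0.75 × 65 × 2.5313 = 123.4 kips.
Block shear: shear path 2×[1.5625+4×2.375] = 2×11.0625 in, A_gv = 11.063, A_nv = 2×(11.0625 − 4.5×0.875)×0.5 = 7.125 in²; tension across gage: (2.625 − 1×0.875)×0.5 = 0.875 in². R_n = min(0.6×65×7.125, 0.6×50×11.063) + 1.0×65×0.875 = min(277.88, 331.89) + 56.875 = 334.76 kips. φR_n = 0.75 × 334.76 = 251.1 kips.
Governing: min(225.3, 418.6, 123.4, 251.1) = 123.4 kips → net-section rupture.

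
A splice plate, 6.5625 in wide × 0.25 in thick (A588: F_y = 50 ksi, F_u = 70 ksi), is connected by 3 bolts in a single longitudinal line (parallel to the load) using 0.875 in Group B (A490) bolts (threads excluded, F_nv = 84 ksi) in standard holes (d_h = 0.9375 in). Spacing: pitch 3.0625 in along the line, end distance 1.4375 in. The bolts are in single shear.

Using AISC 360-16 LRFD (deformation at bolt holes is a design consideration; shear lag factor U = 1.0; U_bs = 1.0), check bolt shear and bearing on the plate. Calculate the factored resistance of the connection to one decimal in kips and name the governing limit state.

Bolt shear: A_b = π(0.875)²/4 = 0.60132 in². φR_n = 0.75 × 84 × 0.60132 × 3 × 1 = 113.6 kips.
Bearing (0.25 in plate, F_u = 70 ksi): end bolts L_c = 1.4375 − 0.9375/2 = 0.96875, R_n = min(1.2×0.96875×0.25×70, 2.4×0.875×0.25×70) = 20.344 kips/bolt; interior L_c = 3.0625 − 0.9375 = 2.125, R_n = 36.75 kips/bolt. φR_n = 0.75 × (1×20.344 + 2×36.75) = 70.4 kips.
Governing: min(113.6, 70.4) = 70.4 kips → bearing.

70.4 kips (bearing governs)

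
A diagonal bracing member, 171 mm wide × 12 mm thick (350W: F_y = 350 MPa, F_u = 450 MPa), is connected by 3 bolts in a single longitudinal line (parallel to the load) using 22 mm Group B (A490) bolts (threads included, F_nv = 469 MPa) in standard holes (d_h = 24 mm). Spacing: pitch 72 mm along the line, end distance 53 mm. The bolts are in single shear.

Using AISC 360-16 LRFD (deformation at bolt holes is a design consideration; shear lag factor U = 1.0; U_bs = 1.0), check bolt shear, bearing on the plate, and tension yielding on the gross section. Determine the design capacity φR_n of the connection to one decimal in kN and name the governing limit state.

401.1 kN (bolt shear governs)

Bolt shear: A_b = π(22)²/4 = 380.13 mm². φR_n = 0.75 × 469 × 380.13 × 3 × 1 = 401.1 kN.
Bearing (12 mm plate, F_u = 450 MPa): end bolts L_c = 53 − 24/2 = 41, R_n = min(1.2×41×12×450, 2.4×22×12×450) = 265.68 kN/bolt; interior L_c = 72 − 24 = 48, R_n = 285.12 kN/bolt. φR_n = 0.75 × (1×265.68 + 2×285.12) = 626.9 kN.
Tension yield (gross): A_g = 171×12 = 2052 mm². φR_n = 0.90 × 350 × 2052 = 646.4 kN.
Governing: min(401.1, 626.9, 646.4) = 401.1 kN → bolt shear.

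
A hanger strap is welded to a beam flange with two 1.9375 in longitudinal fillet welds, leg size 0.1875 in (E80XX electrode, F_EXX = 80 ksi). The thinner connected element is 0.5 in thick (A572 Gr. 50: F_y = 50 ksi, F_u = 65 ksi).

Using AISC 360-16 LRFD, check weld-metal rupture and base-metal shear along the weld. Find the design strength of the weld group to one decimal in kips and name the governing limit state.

Weld metal: throat = 0.707×0.1875 = 0.13256 in, L = 2×1.9375 = 3.875 in. φR_n = 0.75 × 0.6 × 80 × 0.13256 × 3.875 = 18.5 kips.
Base metal shear (0.5 in plate): yield φR_n = 1.0×0.6×50×0.5×3.875 = 58.1 kips; rupture φR_n = 0.75×0.6×65×0.5×3.875 = 56.7 kips; take 56.7 kips (rupture).
Governing: min(18.5, 56.7) = 18.5 kips → weld metal.

18.5 kips (weld metal governs)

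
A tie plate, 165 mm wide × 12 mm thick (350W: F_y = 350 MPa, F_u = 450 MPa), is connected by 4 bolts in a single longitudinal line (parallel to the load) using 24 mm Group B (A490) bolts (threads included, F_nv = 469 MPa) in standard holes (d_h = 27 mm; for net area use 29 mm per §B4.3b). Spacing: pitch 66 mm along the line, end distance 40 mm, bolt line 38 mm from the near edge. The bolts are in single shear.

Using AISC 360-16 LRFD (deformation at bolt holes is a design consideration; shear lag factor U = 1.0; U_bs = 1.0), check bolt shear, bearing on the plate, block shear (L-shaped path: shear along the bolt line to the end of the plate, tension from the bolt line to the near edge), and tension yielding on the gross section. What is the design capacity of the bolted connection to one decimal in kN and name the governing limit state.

Bolt shear: A_b = π(24)²/4 = 452.39 mm². φR_n = 0.75 × 469 × 452.39 × 4 × 1 = 636.5 kN.
Bearing (12 mm plate, F_u = 450 MPa): end bolts L_c = 40 − 27/2 = 26.5, R_n = min(1.2×26.5×12×450, 2.4×24×12×450) = 171.72 kN/bolt; interior L_c = 66 − 27 = 39, R_n = 252.72 kN/bolt. φR_n = 0.75 × (1×171.72 + 3×252.72) = 697.4 kN.
Block shear: shear path 1×[40+3×66] = 1×238 mm, A_gv = 2856, A_nv = 1×(238 − 3.5×29)×12 = 1638 mm²; tension to near edge: (38 − 0.5×29)×12 = 282 mm². R_n = min(0.6×450×1638, 0.6×350×2856) + 1.0×450×282 = min(442.26, 599.76) + 126.9 = 569.16 kN. φR_n = 0.75 × 569.16 = 426.9 kN.
Tension yield (gross): A_g = 165×12 = 1980 mm². φR_n = 0.90 × 350 × 1980 = 623.7 kN.
Governing: min(636.5, 697.4, 426.9, 623.7) = 426.9 kN → block shear.

426.9 kN (block shear governs)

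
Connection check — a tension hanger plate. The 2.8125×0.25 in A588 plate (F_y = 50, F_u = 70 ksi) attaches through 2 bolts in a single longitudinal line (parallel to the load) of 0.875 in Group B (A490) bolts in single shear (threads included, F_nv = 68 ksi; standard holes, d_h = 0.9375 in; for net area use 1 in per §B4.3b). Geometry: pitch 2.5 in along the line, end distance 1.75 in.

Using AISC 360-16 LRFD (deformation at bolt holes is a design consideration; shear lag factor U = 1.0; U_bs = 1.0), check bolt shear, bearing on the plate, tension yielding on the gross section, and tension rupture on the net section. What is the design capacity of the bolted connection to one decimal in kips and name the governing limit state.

23.8 kips (net-section rupture governs)

Bolt shear: A_b = π(0.875)²/4 = 0.60132 in². φR_n = 0.75 × 68 × 0.60132 × 2 × 1 = 61.3 kips.
Bearing (0.25 in plate, F_u = 70 ksi): end bolts L_c = 1.75 − 0.9375/2 = 1.28125, R_n = min(1.2×1.28125×0.25×70, 2.4×0.875×0.25×70) = 26.906 kips/bolt; interior L_c = 2.5 − 0.9375 = 1.5625, R_n = 32.813 kips/bolt. φR_n = 0.75 × (1×26.906 + 1×32.813) = 44.8 kips.
Tension yield (gross): A_g = 2.8125×0.25 = 0.70313 in². φR_n = 0.90 × 50 × 0.70313 = 31.6 kips.
Tension rupture (net): A_n = (2.8125 − 1×1)×0.25 = 0.45313 in² (U = 1.0, A_e = A_n). φR_n = 0.75 × 70 × 0.45313 = 23.8 kips.
Governing: min(61.3, 44.8, 31.6, 23.8) = 23.8 kips → net-section rupture.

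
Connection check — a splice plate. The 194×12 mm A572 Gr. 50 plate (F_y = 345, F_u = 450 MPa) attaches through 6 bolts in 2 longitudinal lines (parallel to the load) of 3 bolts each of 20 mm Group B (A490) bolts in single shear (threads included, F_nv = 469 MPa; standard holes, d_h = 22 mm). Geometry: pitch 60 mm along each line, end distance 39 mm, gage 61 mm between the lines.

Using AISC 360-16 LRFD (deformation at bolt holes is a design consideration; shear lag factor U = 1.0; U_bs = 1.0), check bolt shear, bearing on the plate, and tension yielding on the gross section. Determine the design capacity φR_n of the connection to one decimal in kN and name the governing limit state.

663.0 kN (bolt shear governs)

Bolt shear: A_b = π(20)²/4 = 314.16 mm². φR_n = 0.75 × 469 × 314.16 × 6 × 1 = 663.0 kN.
Bearing (12 mm plate, F_u = 450 MPa): end bolts L_c = 39 − 22/2 = 28, R_n = min(1.2×28×12×450, 2.4×20×12×450) = 181.44 kN/bolt; interior L_c = 60 − 22 = 38, R_n = 246.24 kN/bolt. φR_n = 0.75 × (2×181.44 + 4×246.24) = 1010.9 kN.
Tension yield (gross): A_g = 194×12 = 2328 mm². φR_n = 0.90 × 345 × 2328 = 722.8 kN.
Governing: min(663.0, 1010.9, 722.8) = 663.0 kN → bolt shear.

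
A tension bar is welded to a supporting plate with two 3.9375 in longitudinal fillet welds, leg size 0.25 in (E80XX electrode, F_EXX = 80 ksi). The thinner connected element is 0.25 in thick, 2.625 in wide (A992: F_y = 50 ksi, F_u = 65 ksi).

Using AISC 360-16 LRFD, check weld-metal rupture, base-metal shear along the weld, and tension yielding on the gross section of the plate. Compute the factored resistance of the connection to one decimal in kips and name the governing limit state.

29.5 kips (gross-section yield governs)

Weld metal: throat = 0.707×0.25 = 0.17675 in, L = 2×3.9375 = 7.875 in. φR_n = 0.75 × 0.6 × 80 × 0.17675 × 7.875 = 50.1 kips.
Base metal shear (0.25 in plate): yield φR_n = 1.0×0.6×50×0.25×7.875 = 59.1 kips; rupture φR_n = 0.75×0.6×65×0.25×7.875 = 57.6 kips; take 57.6 kips (rupture).
Tension yield (gross): A_g = 2.625×0.25 = 0.65625 in². φR_n = 0.90 × 50 × 0.65625 = 29.5 kips.
Governing: min(50.1, 57.6, 29.5) = 29.5 kips → gross-section yield.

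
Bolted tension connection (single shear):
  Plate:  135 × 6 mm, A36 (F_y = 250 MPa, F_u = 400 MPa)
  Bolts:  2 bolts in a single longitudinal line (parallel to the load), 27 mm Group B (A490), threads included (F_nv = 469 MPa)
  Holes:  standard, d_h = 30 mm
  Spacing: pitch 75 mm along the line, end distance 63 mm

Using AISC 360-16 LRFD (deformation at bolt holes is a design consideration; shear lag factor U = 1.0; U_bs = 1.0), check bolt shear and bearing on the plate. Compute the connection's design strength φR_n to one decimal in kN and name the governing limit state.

200.9 kN (bearing governs)

Bolt shear: A_b = π(27)²/4 = 572.56 mm². φR_n = 0.75 × 469 × 572.56 × 2 × 1 = 402.8 kN.
Bearing (6 mm plate, F_u = 400 MPa): end bolts L_c = 63 − 30/2 = 48, R_n = min(1.2×48×6×400, 2.4×27×6×400) = 138.24 kN/bolt; interior L_c = 75 − 30 = 45, R_n = 129.6 kN/bolt. φR_n = 0.75 × (1×138.24 + 1×129.6) = 200.9 kN.
Governing: min(402.8, 200.9) = 200.9 kN → bearing.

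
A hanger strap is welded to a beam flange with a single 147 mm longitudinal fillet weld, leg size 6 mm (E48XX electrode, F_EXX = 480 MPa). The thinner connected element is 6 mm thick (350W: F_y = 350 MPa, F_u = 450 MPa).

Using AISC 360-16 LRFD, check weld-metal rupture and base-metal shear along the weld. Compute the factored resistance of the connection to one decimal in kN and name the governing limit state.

Weld metal: throat = 0.707×6 = 4.242 mm, L = 147 mm. φR_n = 0.75 × 0.6 × 480 × 4.242 × 147 = 134.7 kN.
Base metal shear (6 mm plate): yield φR_n = 1.0×0.6×350×6×147 = 185.2 kN; rupture φR_n = 0.75×0.6×450×6×147 = 178.6 kN; take 178.6 kN (rupture).
Governing: min(134.7, 178.6) = 134.7 kN → weld metal.

134.7 kN (weld metal governs)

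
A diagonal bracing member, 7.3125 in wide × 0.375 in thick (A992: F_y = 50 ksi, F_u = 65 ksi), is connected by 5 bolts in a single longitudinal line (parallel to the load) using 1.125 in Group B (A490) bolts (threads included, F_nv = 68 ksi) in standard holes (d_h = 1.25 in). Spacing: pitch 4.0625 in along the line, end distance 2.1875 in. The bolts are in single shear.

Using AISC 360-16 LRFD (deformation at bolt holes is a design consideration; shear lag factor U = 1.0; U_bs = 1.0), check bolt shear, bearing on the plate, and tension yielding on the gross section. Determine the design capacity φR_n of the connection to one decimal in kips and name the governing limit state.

Bolt shear: A_b = π(1.125)²/4 = 0.99402 in². φR_n = 0.75 × 68 × 0.99402 × 5 × 1 = 253.5 kips.
Bearing (0.375 in plate, F_u = 65 ksi): end bolts L_c = 2.1875 − 1.25/2 = 1.5625, R_n = min(1.2×1.5625×0.375×65, 2.4×1.125×0.375×65) = 45.703 kips/bolt; interior L_c = 4.0625 − 1.25 = 2.8125, R_n = 65.813 kips/bolt. φR_n = 0.75 × (1×45.703 + 4×65.813) = 231.7 kips.
Tension yield (gross): A_g = 7.3125×0.375 = 2.7422 in². φR_n = 0.90 × 50 × 2.7422 = 123.4 kips.
Governing: min(253.5, 231.7, 123.4) = 123.4 kips → gross-section yield.

123.4 kips (gross-section yield governs)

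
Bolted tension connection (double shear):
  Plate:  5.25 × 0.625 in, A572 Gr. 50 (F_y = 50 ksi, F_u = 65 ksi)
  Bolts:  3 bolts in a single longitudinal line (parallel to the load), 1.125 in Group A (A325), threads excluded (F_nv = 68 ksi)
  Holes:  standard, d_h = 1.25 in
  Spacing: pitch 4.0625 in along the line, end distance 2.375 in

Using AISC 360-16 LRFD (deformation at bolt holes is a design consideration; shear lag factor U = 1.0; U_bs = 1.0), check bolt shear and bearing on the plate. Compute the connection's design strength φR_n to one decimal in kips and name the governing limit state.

Bolt shear: A_b = π(1.125)²/4 = 0.99402 in². φR_n = 0.75 × 68 × 0.99402 × 3 × 2 = 304.2 kips.
Bearing (0.625 in plate, F_u = 65 ksi): end bolts L_c = 2.375 − 1.25/2 = 1.75, R_n = min(1.2×1.75×0.625×65, 2.4×1.125×0.625×65) = 85.313 kips/bolt; interior L_c = 4.0625 − 1.25 = 2.8125, R_n = 109.69 kips/bolt. φR_n = 0.75 × (1×85.313 + 2×109.69) = 228.5 kips.
Governing: min(304.2, 228.5) = 228.5 kips → bearing.

228.5 kips (bearing governs)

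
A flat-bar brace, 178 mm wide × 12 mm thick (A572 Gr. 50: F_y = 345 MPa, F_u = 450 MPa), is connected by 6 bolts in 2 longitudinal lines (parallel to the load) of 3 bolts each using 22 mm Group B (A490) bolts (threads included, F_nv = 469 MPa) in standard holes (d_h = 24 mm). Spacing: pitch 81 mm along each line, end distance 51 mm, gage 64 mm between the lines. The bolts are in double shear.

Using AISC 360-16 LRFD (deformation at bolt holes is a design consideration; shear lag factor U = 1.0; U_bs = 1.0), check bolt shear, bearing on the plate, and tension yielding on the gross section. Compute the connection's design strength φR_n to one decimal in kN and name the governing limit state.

Bolt shear: A_b = π(22)²/4 = 380.13 mm². φR_n = 0.75 × 469 × 380.13 × 6 × 2 = 1604.5 kN.
Bearing (12 mm plate, F_u = 450 MPa): end bolts L_c = 51 − 24/2 = 39, R_n = min(1.2×39×12×450, 2.4×22×12×450) = 252.72 kN/bolt; interior L_c = 81 − 24 = 57, R_n = 285.12 kN/bolt. φR_n = 0.75 × (2×252.72 + 4×285.12) = 1234.4 kN.
Tension yield (gross): A_g = 178×12 = 2136 mm². φR_n = 0.90 × 345 × 2136 = 663.2 kN.
Governing: min(1604.5, 1234.4, 663.2) = 663.2 kN → gross-section yield.

663.2 kN (gross-section yield governs)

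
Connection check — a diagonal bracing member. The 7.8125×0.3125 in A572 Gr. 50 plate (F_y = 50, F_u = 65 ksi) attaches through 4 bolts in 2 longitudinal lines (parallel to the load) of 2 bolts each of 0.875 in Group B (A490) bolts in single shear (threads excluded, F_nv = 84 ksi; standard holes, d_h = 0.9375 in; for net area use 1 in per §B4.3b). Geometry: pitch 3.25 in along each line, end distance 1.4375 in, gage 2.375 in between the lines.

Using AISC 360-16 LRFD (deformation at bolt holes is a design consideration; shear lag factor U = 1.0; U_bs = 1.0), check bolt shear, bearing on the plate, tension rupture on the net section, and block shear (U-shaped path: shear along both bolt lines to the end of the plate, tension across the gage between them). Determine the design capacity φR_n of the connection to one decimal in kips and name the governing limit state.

Bolt shear: A_b = π(0.875)²/4 = 0.60132 in². φR_n = 0.75 × 84 × 0.60132 × 4 × 1 = 151.5 kips.
Bearing (0.3125 in plate, F_u = 65 ksi): end bolts L_c = 1.4375 − 0.9375/2 = 0.96875, R_n = min(1.2×0.96875×0.3125×65, 2.4×0.875×0.3125×65) = 23.613 kips/bolt; interior L_c = 3.25 − 0.9375 = 2.3125, R_n = 42.656 kips/bolt. φR_n = 0.75 × (2×23.613 + 2×42.656) = 99.4 kips.
Tension rupture (net): A_n = (7.8125 − 2×1)×0.3125 = 1.8164 in² (U = 1.0, A_e = A_n). φR_n = 0.75 × 65 × 1.8164 = 88.5 kips.
Block shear: shear path 2×[1.4375+1×3.25] = 2×4.6875 in, A_gv = 2.9297, A_nv = 2×(4.6875 − 1.5×1)×0.3125 = 1.9922 in²; tension across gage: (2.375 − 1×1)×0.3125 = 0.42969 in². R_n = min(0.6×65×1.9922, 0.6×50×2.9297) + 1.0×65×0.42969 = min(77.696, 87.891) + 27.93 = 105.63 kips. φR_n = 0.75 × 105.63 = 79.2 kips.
Governing: min(151.5, 99.4, 88.5, 79.2) = 79.2 kips → block shear.

79.2 kips (block shear governs)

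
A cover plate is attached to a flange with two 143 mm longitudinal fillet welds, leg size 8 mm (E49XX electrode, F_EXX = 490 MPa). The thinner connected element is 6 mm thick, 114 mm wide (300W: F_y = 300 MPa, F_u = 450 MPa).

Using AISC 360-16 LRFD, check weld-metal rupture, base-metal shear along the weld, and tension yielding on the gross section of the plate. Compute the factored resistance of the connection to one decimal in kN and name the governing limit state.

184.7 kN (gross-section yield governs)

Weld metal: throat = 0.707×8 = 5.656 mm, L = 2×143 = 286 mm. φR_n = 0.75 × 0.6 × 490 × 5.656 × 286 = 356.7 kN.
Base metal shear (6 mm plate): yield φR_n = 1.0×0.6×300×6×286 = 308.9 kN; rupture φR_n = 0.75×0.6×450×6×286 = 347.5 kN; take 308.9 kN (yield).
Tension yield (gross): A_g = 114×6 = 684 mm². φR_n = 0.90 × 300 × 684 = 184.7 kN.
Governing: min(356.7, 308.9, 184.7) = 184.7 kN → gross-section yield.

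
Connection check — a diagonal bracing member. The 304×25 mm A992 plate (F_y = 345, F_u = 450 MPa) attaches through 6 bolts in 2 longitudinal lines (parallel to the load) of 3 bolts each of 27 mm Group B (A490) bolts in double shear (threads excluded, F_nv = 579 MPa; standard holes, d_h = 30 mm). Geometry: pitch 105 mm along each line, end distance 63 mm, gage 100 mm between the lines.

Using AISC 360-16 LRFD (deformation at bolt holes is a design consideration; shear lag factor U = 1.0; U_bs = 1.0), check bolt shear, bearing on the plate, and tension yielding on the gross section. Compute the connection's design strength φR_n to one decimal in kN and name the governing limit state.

2359.8 kN (gross-section yield governs)

Bolt shear: A_b = π(27)²/4 = 572.56 mm². φR_n = 0.75 × 579 × 572.56 × 6 × 2 = 2983.6 kN.
Bearing (25 mm plate, F_u = 450 MPa): end bolts L_c = 63 − 30/2 = 48, R_n = min(1.2×48×25×450, 2.4×27×25×450) = 648 kN/bolt; interior L_c = 105 − 30 = 75, R_n = 729 kN/bolt. φR_n = 0.75 × (2×648 + 4×729) = 3159.0 kN.
Tension yield (gross): A_g = 304×25 = 7600 mm². φR_n = 0.90 × 345 × 7600 = 2359.8 kN.
Governing: min(2983.6, 3159.0, 2359.8) = 2359.8 kN → gross-section yield.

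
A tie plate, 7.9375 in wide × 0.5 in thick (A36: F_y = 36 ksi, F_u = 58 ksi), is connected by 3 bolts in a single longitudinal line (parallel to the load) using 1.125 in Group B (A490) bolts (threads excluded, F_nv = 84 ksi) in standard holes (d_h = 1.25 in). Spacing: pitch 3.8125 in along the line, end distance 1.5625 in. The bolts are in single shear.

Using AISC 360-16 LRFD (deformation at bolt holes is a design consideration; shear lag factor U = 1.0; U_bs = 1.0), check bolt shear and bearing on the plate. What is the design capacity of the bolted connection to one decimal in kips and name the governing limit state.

141.9 kips (bearing governs)

Bolt shear: A_b = π(1.125)²/4 = 0.99402 in². φR_n = 0.75 × 84 × 0.99402 × 3 × 1 = 187.9 kips.
Bearing (0.5 in plate, F_u = 58 ksi): end bolts L_c = 1.5625 − 1.25/2 = 0.9375, R_n = min(1.2×0.9375×0.5×58, 2.4×1.125×0.5×58) = 32.625 kips/bolt; interior L_c = 3.8125 − 1.25 = 2.5625, R_n = 78.3 kips/bolt. φR_n = 0.75 × (1×32.625 + 2×78.3) = 141.9 kips.
Governing: min(187.9, 141.9) = 141.9 kips → bearing.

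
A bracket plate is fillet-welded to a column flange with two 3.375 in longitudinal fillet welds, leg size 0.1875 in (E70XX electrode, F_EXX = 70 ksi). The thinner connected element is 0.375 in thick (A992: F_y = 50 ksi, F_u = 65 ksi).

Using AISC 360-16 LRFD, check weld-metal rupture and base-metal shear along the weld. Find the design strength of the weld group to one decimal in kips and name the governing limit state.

28.2 kips (weld metal governs)

Weld metal: throat = 0.707×0.1875 = 0.13256 in, L = 2×3.375 = 6.75 in. φR_n = 0.75 × 0.6 × 70 × 0.13256 × 6.75 = 28.2 kips.
Base metal shear (0.375 in plate): yield φR_n = 1.0×0.6×50×0.375×6.75 = 75.9 kips; rupture φR_n = 0.75×0.6×65×0.375×6.75 = 74.0 kips; take 74.0 kips (rupture).
Governing: min(28.2, 74.0) = 28.2 kips → weld metal.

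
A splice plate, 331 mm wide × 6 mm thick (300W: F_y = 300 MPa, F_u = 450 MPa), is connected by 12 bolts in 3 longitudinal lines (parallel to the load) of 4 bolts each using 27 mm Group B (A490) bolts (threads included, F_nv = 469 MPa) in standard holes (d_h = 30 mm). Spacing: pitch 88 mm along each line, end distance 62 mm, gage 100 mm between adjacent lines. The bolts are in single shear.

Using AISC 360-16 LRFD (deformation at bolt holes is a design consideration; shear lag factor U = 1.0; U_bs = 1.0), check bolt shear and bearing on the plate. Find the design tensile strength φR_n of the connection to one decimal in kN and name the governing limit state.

Bolt shear: A_b = π(27)²/4 = 572.56 mm². φR_n = 0.75 × 469 × 572.56 × 12 × 1 = 2416.8 kN.
Bearing (6 mm plate, F_u = 450 MPa): end bolts L_c = 62 − 30/2 = 47, R_n = min(1.2×47×6×450, 2.4×27×6×450) = 152.28 kN/bolt; interior L_c = 88 − 30 = 58, R_n = 174.96 kN/bolt. φR_n = 0.75 × (3×152.28 + 9×174.96) = 1523.6 kN.
Governing: min(2416.8, 1523.6) = 1523.6 kN → bearing.

1523.6 kN (bearing governs)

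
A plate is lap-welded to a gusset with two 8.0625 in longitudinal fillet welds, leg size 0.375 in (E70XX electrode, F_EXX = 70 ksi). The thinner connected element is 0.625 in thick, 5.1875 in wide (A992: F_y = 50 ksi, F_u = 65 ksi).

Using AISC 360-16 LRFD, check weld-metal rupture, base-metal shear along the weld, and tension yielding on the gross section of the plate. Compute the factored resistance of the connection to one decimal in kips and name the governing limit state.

134.7 kips (weld metal governs)

Weld metal: throat = 0.707×0.375 = 0.26513 in, L = 2×8.0625 = 16.125 in. φR_n = 0.75 × 0.6 × 70 × 0.26513 × 16.125 = 134.7 kips.
Base metal shear (0.625 in plate): yield φR_n = 1.0×0.6×50×0.625×16.125 = 302.3 kips; rupture φR_n = 0.75×0.6×65×0.625×16.125 = 294.8 kips; take 294.8 kips (rupture).
Tension yield (gross): A_g = 5.1875×0.625 = 3.2422 in². φR_n = 0.90 × 50 × 3.2422 = 145.9 kips.
Governing: min(134.7, 294.8, 145.9) = 134.7 kips → weld metal.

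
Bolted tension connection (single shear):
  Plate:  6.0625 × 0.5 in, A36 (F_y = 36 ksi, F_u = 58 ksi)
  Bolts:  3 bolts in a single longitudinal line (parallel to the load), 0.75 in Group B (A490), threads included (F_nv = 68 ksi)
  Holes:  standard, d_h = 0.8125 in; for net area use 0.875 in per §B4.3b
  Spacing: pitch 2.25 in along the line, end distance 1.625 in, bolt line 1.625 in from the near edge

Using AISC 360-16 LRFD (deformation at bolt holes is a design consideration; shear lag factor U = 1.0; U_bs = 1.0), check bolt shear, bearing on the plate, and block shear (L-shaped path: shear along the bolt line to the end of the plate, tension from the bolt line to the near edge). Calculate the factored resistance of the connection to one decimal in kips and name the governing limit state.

67.6 kips (bolt shear governs)

Bolt shear: A_b = π(0.75)²/4 = 0.44179 in². φR_n = 0.75 × 68 × 0.44179 × 3 × 1 = 67.6 kips.
Bearing (0.5 in plate, F_u = 58 ksi): end bolts L_c = 1.625 − 0.8125/2 = 1.21875, R_n = min(1.2×1.21875×0.5×58, 2.4×0.75×0.5×58) = 42.413 kips/bolt; interior L_c = 2.25 − 0.8125 = 1.4375, R_n = 50.025 kips/bolt. φR_n = 0.75 × (1×42.413 + 2×50.025) = 106.8 kips.
Block shear: shear path 1×[1.625+2×2.25] = 1×6.125 in, A_gv = 3.0625, A_nv = 1×(6.125 − 2.5×0.875)×0.5 = 1.9688 in²; tension to near edge: (1.625 − 0.5×0.875)×0.5 = 0.59375 in². R_n = min(0.6×58×1.9688, 0.6×36×3.0625) + 1.0×58×0.59375 = min(68.514, 66.15) + 34.438 = 100.59 kips. φR_n = 0.75 × 100.59 = 75.4 kips.
Governing: min(67.6, 106.8, 75.4) = 67.6 kips → bolt shear.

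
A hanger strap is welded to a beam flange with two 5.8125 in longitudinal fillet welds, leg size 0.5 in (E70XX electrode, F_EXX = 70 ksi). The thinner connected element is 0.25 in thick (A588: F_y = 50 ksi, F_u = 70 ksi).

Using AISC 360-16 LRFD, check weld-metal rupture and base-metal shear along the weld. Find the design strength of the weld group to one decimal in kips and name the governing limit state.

Weld metal: throat = 0.707×0.5 = 0.3535 in, L = 2×5.8125 = 11.625 in. φR_n = 0.75 × 0.6 × 70 × 0.3535 × 11.625 = 129.4 kips.
Base metal shear (0.25 in plate): yield φR_n = 1.0×0.6×50×0.25×11.625 = 87.2 kips; rupture φR_n = 0.75×0.6×70×0.25×11.625 = 91.5 kips; take 87.2 kips (yield).
Governing: min(129.4, 87.2) = 87.2 kips → base-metal shear.

87.2 kips (base-metal shear governs)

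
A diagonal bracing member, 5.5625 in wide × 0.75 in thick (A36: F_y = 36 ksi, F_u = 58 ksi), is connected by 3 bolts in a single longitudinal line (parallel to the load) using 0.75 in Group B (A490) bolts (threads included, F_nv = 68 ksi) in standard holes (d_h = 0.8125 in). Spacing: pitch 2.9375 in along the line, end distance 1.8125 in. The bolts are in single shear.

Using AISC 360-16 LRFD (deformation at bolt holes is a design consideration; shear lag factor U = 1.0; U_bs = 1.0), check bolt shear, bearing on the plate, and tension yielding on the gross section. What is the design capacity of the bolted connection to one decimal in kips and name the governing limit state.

Bolt shear: A_b = π(0.75)²/4 = 0.44179 in². φR_n = 0.75 × 68 × 0.44179 × 3 × 1 = 67.6 kips.
Bearing (0.75 in plate, F_u = 58 ksi): end bolts L_c = 1.8125 − 0.8125/2 = 1.40625, R_n = min(1.2×1.40625×0.75×58, 2.4×0.75×0.75×58) = 73.406 kips/bolt; interior L_c = 2.9375 − 0.8125 = 2.125, R_n = 78.3 kips/bolt. φR_n = 0.75 × (1×73.406 + 2×78.3) = 172.5 kips.
Tension yield (gross): A_g = 5.5625×0.75 = 4.1719 in². φR_n = 0.90 × 36 × 4.1719 = 135.2 kips.
Governing: min(67.6, 172.5, 135.2) = 67.6 kips → bolt shear.

67.6 kips (bolt shear governs)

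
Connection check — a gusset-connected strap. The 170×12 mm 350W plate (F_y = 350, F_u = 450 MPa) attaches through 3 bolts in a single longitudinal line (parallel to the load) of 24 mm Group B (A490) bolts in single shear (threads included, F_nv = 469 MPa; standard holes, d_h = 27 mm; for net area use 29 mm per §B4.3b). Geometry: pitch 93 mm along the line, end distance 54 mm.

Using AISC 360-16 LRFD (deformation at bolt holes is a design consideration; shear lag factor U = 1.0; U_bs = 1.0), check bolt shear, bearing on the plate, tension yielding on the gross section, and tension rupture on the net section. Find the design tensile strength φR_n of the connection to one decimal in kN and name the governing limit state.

Bolt shear: A_b = π(24)²/4 = 452.39 mm². φR_n = 0.75 × 469 × 452.39 × 3 × 1 = 477.4 kN.
Bearing (12 mm plate, F_u = 450 MPa): end bolts L_c = 54 − 27/2 = 40.5, R_n = min(1.2×40.5×12×450, 2.4×24×12×450) = 262.44 kN/bolt; interior L_c = 93 − 27 = 66, R_n = 311.04 kN/bolt. φR_n = 0.75 × (1×262.44 + 2×311.04) = 663.4 kN.
Tension yield (gross): A_g = 170×12 = 2040 mm². φR_n = 0.90 × 350 × 2040 = 642.6 kN.
Tension rupture (net): A_n = (170 − 1×29)×12 = 1692 mm² (U = 1.0, A_e = A_n). φR_n = 0.75 × 450 × 1692 = 571.1 kN.
Governing: min(477.4, 663.4, 642.6, 571.1) = 477.4 kN → bolt shear.

477.4 kN (bolt shear governs)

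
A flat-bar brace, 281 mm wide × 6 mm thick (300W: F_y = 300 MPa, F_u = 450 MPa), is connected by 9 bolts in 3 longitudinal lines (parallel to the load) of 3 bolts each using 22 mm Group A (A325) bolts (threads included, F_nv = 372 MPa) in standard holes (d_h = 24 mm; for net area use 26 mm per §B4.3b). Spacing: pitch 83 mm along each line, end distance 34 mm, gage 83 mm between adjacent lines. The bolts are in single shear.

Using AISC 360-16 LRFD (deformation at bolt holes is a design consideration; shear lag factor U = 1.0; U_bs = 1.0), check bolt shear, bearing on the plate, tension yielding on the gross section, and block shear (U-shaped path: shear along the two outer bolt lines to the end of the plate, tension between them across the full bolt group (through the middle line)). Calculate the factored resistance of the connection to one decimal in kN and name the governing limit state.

455.2 kN (gross-section yield governs)

Bolt shear: A_b = π(22)²/4 = 380.13 mm². φR_n = 0.75 × 372 × 380.13 × 9 × 1 = 954.5 kN.
Bearing (6 mm plate, F_u = 450 MPa): end bolts L_c = 34 − 24/2 = 22, R_n = min(1.2×22×6×450, 2.4×22×6×450) = 71.28 kN/bolt; interior L_c = 83 − 24 = 59, R_n = 142.56 kN/bolt. φR_n = 0.75 × (3×71.28 + 6×142.56) = 801.9 kN.
Tension yield (gross): A_g = 281×6 = 1686 mm². φR_n = 0.90 × 300 × 1686 = 455.2 kN.
Block shear: shear path 2×[34+2×83] = 2×200 mm, A_gv = 2400, A_nv = 2×(200 − 2.5×26)×6 = 1620 mm²; tension across gage: (166 − 2×26)×6 = 684 mm². R_n = min(0.6×450×1620, 0.6×300×2400) + 1.0×450×684 = min(437.4, 432) + 307.8 = 739.8 kN. φR_n = 0.75 × 739.8 = 554.9 kN.
Governing: min(954.5, 801.9, 455.2, 554.9) = 455.2 kN → gross-section yield.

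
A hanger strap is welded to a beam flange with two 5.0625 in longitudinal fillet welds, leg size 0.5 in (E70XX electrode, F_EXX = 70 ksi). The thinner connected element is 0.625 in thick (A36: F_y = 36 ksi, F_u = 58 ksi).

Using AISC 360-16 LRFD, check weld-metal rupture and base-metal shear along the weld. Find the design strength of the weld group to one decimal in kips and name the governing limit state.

112.7 kips (weld metal governs)

Weld metal: throat = 0.707×0.5 = 0.3535 in, L = 2×5.0625 = 10.125 in. φR_n = 0.75 × 0.6 × 70 × 0.3535 × 10.125 = 112.7 kips.
Base metal shear (0.625 in plate): yield φR_n = 1.0×0.6×36×0.625×10.125 = 136.7 kips; rupture φR_n = 0.75×0.6×58×0.625×10.125 = 165.2 kips; take 136.7 kips (yield).
Governing: min(112.7, 136.7) = 112.7 kips → weld metal.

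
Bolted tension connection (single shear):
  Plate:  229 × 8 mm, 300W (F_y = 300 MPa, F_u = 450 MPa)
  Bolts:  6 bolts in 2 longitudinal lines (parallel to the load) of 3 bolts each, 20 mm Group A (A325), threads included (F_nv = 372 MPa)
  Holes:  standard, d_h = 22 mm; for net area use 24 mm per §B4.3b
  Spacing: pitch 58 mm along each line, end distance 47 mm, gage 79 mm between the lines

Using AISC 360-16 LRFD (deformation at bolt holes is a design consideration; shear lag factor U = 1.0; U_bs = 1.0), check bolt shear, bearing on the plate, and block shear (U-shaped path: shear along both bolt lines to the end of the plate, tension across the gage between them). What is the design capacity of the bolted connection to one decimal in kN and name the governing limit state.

Bolt shear: A_b = π(20)²/4 = 314.16 mm². φR_n = 0.75 × 372 × 314.16 × 6 × 1 = 525.9 kN.
Bearing (8 mm plate, F_u = 450 MPa): end bolts L_c = 47 − 22/2 = 36, R_n = min(1.2×36×8×450, 2.4×20×8×450) = 155.52 kN/bolt; interior L_c = 58 − 22 = 36, R_n = 155.52 kN/bolt. φR_n = 0.75 × (2×155.52 + 4×155.52) = 699.8 kN.
Block shear: shear path 2×[47+2×58] = 2×163 mm, A_gv = 2608, A_nv = 2×(163 − 2.5×24)×8 = 1648 mm²; tension across gage: (79 − 1×24)×8 = 440 mm². R_n = min(0.6×450×1648, 0.6×300×2608) + 1.0×450×440 = min(444.96, 469.44) + 198 = 642.96 kN. φR_n = 0.75 × 642.96 = 482.2 kN.
Governing: min(525.9, 699.8, 482.2) = 482.2 kN → block shear.

482.2 kN (block shear governs)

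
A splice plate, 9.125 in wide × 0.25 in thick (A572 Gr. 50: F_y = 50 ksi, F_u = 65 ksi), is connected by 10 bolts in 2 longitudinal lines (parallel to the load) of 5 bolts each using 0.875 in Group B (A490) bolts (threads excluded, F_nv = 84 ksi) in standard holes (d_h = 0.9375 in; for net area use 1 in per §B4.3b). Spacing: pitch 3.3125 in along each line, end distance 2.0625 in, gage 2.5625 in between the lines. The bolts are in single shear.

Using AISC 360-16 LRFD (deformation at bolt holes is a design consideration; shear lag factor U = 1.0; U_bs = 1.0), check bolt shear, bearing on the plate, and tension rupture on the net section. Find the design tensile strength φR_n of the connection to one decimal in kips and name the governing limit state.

Bolt shear: A_b = π(0.875)²/4 = 0.60132 in². φR_n = 0.75 × 84 × 0.60132 × 10 × 1 = 378.8 kips.
Bearing (0.25 in plate, F_u = 65 ksi): end bolts L_c = 2.0625 − 0.9375/2 = 1.59375, R_n = min(1.2×1.59375×0.25×65, 2.4×0.875×0.25×65) = 31.078 kips/bolt; interior L_c = 3.3125 − 0.9375 = 2.375, R_n = 34.125 kips/bolt. φR_n = 0.75 × (2×31.078 + 8×34.125) = 251.4 kips.
Tension rupture (net): A_n = (9.125 − 2×1)×0.25 = 1.7813 in² (U = 1.0, A_e = A_n). φR_n = 0.75 × 65 × 1.7813 = 86.8 kips.
Governing: min(378.8, 251.4, 86.8) = 86.8 kips → net-section rupture.

86.8 kips (net-section rupture governs)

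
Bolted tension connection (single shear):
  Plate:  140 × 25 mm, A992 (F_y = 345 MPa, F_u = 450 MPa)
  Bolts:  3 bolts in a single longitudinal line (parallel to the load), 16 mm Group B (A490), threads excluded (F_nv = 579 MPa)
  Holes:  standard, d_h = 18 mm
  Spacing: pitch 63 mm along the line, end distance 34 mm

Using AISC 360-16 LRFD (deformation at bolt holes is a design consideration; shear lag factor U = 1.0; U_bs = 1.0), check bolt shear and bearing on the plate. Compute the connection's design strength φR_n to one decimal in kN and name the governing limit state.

261.9 kN (bolt shear governs)

Bolt shear: A_b = π(16)²/4 = 201.06 mm². φR_n = 0.75 × 579 × 201.06 × 3 × 1 = 261.9 kN.
Bearing (25 mm plate, F_u = 450 MPa): end bolts L_c = 34 − 18/2 = 25, R_n = min(1.2×25×25×450, 2.4×16×25×450) = 337.5 kN/bolt; interior L_c = 63 − 18 = 45, R_n = 432 kN/bolt. φR_n = 0.75 × (1×337.5 + 2×432) = 901.1 kN.
Governing: min(261.9, 901.1) = 261.9 kN → bolt shear.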